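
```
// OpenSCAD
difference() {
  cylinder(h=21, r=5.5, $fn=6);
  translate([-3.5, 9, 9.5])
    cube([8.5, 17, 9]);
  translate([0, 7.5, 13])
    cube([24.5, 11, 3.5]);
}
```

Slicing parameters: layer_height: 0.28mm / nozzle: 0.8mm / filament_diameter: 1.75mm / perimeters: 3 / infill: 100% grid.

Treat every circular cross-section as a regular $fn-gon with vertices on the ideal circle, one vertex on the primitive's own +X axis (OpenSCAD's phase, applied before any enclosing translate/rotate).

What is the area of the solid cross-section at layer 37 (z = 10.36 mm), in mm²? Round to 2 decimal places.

78.59 mm²

At z = 10.36 mm: the cylinder: section is a regular 6-gon, circumradius r=5.5 (area = (6/2)·5.500²·sin(360°/6) = 78.59 mm²); the cube at (-3.5, 9) is present — its section is the full 8.5×17 rectangle (area 144.50 mm²); the cube at (0, 7.5) does not reach this height (z outside [13, 16.5]); Taking the first minus the rest: starting from the r=5.5 cylinder (78.59 mm²), the 8.5×17 cube at (-3.5, 9) misses the remaining region (no effect) — area = 78.59 mm². Overall, the cross-section is a single solid region. Net area = 78.59 mm².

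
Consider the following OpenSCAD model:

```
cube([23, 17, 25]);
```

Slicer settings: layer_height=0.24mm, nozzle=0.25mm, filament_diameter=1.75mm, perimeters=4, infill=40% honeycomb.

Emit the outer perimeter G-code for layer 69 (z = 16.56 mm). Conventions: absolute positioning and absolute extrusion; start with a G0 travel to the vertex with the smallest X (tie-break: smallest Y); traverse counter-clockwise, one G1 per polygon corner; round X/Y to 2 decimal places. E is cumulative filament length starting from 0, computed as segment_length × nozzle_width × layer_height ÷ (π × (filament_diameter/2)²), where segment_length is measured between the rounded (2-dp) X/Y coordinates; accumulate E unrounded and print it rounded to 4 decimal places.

At z = 16.56 mm: the cube (footprint 23×17) is included at this height. The outline is a single polygon with 4 vertices. Extrusion per mm of travel: 0.25 × 0.24 / (π × 0.875²) = 0.024945. Accumulating E over each segment gives final E = 1.9956.

G0 X0.00 Y0.00 Z16.56
G1 X23.00 Y0.00 E0.5737
G1 X23.00 Y17.00 E0.9978
G1 X0.00 Y17.00 E1.5715
G1 X0.00 Y0.00 E1.9956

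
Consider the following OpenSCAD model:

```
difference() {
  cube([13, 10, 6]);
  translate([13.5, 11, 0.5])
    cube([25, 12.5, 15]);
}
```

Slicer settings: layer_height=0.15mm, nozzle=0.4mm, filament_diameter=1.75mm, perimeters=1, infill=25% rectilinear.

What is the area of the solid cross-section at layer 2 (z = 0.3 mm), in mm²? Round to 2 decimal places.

130.00 mm²

At z = 0.3 mm: the 13×10 cube contributes its full rectangle (area 130.00 mm²); the cube at (13.5, 11) is not intersected at this z (z outside [0.5, 15.5]); After the difference (first − rest): none of the subtracted shapes is present at this height, so the 13×10 cube is unchanged — area = 130.00 mm². Overall, the cross-section is a single solid region. Net area = 130.00 mm².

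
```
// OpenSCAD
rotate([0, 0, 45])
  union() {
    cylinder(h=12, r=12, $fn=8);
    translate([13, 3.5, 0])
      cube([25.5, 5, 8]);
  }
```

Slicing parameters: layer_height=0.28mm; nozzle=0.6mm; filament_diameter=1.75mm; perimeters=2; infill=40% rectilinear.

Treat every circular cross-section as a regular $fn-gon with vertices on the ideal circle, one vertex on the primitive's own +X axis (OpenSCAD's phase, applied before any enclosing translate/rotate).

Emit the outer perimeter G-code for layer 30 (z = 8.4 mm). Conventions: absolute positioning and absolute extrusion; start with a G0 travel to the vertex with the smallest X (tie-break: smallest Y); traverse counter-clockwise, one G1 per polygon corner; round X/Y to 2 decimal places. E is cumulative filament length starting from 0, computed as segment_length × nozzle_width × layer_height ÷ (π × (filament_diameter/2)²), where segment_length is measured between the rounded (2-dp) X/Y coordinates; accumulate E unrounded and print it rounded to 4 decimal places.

G0 X-12.00 Y0.00 Z8.40
G1 X-8.49 Y-8.49 E0.6417
G1 X0.00 Y-12.00 E1.2833
G1 X8.49 Y-8.49 E1.9250
G1 X12.00 Y0.00 E2.5667
G1 X8.49 Y8.49 E3.2084
G1 X0.00 Y12.00 E3.8500
G1 X-8.49 Y8.49 E4.4917
G1 X-12.00 Y0.00 E5.1334

At z = 8.4 mm: the cylinder: section is a regular 8-gon, circumradius r=12; the cube at (13, 3.5) does not reach this height (z outside [0, 8]); Merging all regions: only the r=12 cylinder is present, so the union is just that shape — 1 connected region; (whole slice rotated 45° about Z — lengths, areas and connectivity unchanged). The outline is a single polygon with 8 vertices. Extrusion per mm of travel: 0.6 × 0.28 / (π × 0.875²) = 0.069846. Accumulating E over each segment gives final E = 5.1334.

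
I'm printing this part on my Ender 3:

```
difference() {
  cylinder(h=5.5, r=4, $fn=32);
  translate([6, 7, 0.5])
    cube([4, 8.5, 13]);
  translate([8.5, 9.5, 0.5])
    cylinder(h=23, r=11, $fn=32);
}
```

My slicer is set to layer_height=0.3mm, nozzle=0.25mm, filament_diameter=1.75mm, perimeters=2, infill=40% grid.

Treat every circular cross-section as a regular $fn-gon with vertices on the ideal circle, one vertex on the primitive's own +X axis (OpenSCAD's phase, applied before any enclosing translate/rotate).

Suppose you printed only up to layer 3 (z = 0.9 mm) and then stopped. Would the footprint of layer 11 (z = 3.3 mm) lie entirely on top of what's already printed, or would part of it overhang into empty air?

entirely on top

Compare the two slices. At z = 0.9: the r=4 cylinder gives a regular 32-gon of circumradius 4 (constant along its height) (area = (32/2)·4.000²·sin(360°/32) = 49.94 mm²); the cube at (6, 7) is present — its section is the full 4×8.5 rectangle (area 34.00 mm²); the cylinder at (8.5, 9.5): section is a regular 32-gon, circumradius r=11 (area = (32/2)·11.000²·sin(360°/32) = 377.69 mm²); Taking the first minus the rest: starting from the r=4 cylinder (49.94 mm²), the 4×8.5 cube at (6, 7) misses the remaining region (no effect); the r=11 cylinder at (8.5, 9.5) partially overlaps it — only the 10.01 mm² overlap (of its 377.69 mm²) is removed, clipping the outline — area = 39.93 mm². At z = 3.3: the r=4 cylinder contributes a regular 32-gon of circumradius 4 (area = (32/2)·4.000²·sin(360°/32) = 49.94 mm²); the 4×8.5 cube at (6, 7) contributes its full rectangle (area 34.00 mm²); the r=11 cylinder at (8.5, 9.5) gives a regular 32-gon of circumradius 11 (constant along its height) (area = (32/2)·11.000²·sin(360°/32) = 377.69 mm²); Subtracting the remaining from the first: starting from the r=4 cylinder (49.94 mm²), the 4×8.5 cube at (6, 7) misses the remaining region (no effect); the r=11 cylinder at (8.5, 9.5) partially overlaps it — only the 10.01 mm² overlap (of its 377.69 mm²) is removed, clipping the outline — area = 39.93 mm². Checking containment: the cross-section at z = 3.3 is a subset of the cross-section at z = 0.9.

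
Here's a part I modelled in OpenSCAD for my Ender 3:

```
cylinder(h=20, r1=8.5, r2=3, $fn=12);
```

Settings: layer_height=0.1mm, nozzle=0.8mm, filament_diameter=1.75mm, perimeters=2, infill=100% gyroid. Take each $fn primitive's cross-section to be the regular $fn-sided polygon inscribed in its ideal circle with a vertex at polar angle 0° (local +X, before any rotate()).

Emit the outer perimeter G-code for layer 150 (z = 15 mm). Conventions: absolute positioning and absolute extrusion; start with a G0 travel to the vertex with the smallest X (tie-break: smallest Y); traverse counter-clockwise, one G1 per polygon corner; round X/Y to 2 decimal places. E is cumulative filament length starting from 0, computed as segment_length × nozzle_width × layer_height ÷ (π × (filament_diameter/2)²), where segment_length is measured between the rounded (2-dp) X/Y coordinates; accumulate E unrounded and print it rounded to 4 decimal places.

G0 X-4.38 Y0.00 Z15.00
G1 X-3.79 Y-2.19 E0.0754
G1 X-2.19 Y-3.79 E0.1507
G1 X0.00 Y-4.38 E0.2261
G1 X2.19 Y-3.79 E0.3016
G1 X3.79 Y-2.19 E0.3768
G1 X4.38 Y0.00 E0.4523
G1 X3.79 Y2.19 E0.5277
G1 X2.19 Y3.79 E0.6030
G1 X0.00 Y4.38 E0.6784
G1 X-2.19 Y3.79 E0.7538
G1 X-3.79 Y2.19 E0.8291
G1 X-4.38 Y0.00 E0.9045

At z = 15 mm: the cone (r1=8.5→r2=3) has section circumradius 4.375 here — a regular 12-gon. The outline is a single polygon with 12 vertices. Extrusion per mm of travel: 0.8 × 0.1 / (π × 0.875²) = 0.033260. Accumulating E over each segment gives final E = 0.9045.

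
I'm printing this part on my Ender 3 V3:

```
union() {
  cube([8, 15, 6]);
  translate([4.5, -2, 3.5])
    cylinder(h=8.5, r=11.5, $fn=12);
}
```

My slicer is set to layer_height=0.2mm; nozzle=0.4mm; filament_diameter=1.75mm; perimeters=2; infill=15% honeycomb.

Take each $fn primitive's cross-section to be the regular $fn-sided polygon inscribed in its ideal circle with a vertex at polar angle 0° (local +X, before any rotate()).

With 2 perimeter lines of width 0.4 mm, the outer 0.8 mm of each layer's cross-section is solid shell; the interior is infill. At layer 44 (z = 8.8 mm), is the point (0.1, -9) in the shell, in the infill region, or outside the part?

infill

At z = 8.8 mm: the cube is absent (z outside [0, 6]); the r=11.5 cylinder at (4.5, -2) contributes a regular 12-gon of circumradius 11.5; Taking the union: only the r=11.5 cylinder at (4.5, -2) is present, so the union is just that shape — 1 connected region. Overall, the cross-section is a single solid region. The nearest boundary edge runs (-5.46, -7.75)→(-1.25, -11.96); distance from the point to it = 3.05 mm. The point is inside the cross-section and 3.05 mm from the nearest boundary — more than the 0.8 mm shell width (2 × 0.4), so it's in the infill interior.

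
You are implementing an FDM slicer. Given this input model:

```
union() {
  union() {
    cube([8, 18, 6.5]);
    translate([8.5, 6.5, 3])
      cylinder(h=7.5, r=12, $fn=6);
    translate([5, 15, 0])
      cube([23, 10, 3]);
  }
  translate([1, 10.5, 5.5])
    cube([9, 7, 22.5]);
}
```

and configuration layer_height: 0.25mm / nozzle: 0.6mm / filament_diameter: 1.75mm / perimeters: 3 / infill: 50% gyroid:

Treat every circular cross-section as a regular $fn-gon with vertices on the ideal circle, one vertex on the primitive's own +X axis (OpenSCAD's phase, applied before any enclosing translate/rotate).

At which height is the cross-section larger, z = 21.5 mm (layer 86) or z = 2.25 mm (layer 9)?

Layer 86 (z = 21.5): the cube is not intersected at this z (z outside [0, 6.5]); the cylinder at (8.5, 6.5) does not reach this height (z outside [3, 10.5]); the cube at (5, 15) does not reach this height (z outside [0, 3]); Merging all regions: nothing is present at this height; the cube at (1, 10.5) is present — its section is the full 9×7 rectangle (area 63.00 mm²); Combining (union): only the 9×7 cube at (1, 10.5) is present, so the union is just that shape — area = 63.00 mm². So its area = 63.00 mm². Layer 9 (z = 2.25): the cube (footprint 8×18) is included at this height (area 144.00 mm²); the cylinder at (8.5, 6.5) is not intersected at this z (z outside [3, 10.5]); the cube at (5, 15) (footprint 23×10) is included at this height (area 230.00 mm²); Taking the union: the regions partially overlap — summed areas 374.00 mm² minus the doubly-counted overlap 9.00 mm² gives 365.00 mm² — area = 365.00 mm²; the cube at (1, 10.5) is absent (z outside [5.5, 28]); Merging all regions: only the result so far is present, so the union is just that shape — area = 365.00 mm². So its area = 365.00 mm². Layer 9 is larger (365.00 vs 63.00 mm²).

layer 9 (z = 2.25 mm)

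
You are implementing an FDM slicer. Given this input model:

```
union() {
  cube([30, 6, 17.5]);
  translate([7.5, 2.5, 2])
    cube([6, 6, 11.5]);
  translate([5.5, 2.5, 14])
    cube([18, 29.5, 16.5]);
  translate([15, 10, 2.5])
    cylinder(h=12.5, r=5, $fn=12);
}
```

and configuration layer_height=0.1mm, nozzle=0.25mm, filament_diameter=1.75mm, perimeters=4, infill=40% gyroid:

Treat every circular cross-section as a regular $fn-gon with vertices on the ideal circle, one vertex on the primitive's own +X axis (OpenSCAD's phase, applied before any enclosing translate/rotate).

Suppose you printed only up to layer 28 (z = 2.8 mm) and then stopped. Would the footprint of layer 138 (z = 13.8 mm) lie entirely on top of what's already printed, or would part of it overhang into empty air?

entirely on top

Compare the two slices. At z = 2.8: the cube is present — its section is the full 30×6 rectangle (area 180.00 mm²); the cube at (7.5, 2.5) is present — its section is the full 6×6 rectangle (area 36.00 mm²); the cube at (5.5, 2.5) does not reach this height (z outside [14, 30.5]); the r=5 cylinder at (15, 10) contributes a regular 12-gon of circumradius 5 (area = (12/2)·5.000²·sin(360°/12) = 75.00 mm²); Taking the union: the regions partially overlap — summed areas 291.00 mm² minus the doubly-counted overlap 30.52 mm² gives 260.48 mm² — area = 260.48 mm². At z = 13.8: the 30×6 cube contributes its full rectangle (area 180.00 mm²); the cube at (7.5, 2.5) is absent (z outside [2, 13.5]); the cube at (5.5, 2.5) is not intersected at this z (z outside [14, 30.5]); the cylinder at (15, 10): section is a regular 12-gon, circumradius r=5 (area = (12/2)·5.000²·sin(360°/12) = 75.00 mm²); Taking the union: the regions partially overlap — summed areas 255.00 mm² minus the doubly-counted overlap 3.43 mm² gives 251.57 mm² — area = 251.57 mm². Checking containment: the cross-section at z = 13.8 is a subset of the cross-section at z = 2.8.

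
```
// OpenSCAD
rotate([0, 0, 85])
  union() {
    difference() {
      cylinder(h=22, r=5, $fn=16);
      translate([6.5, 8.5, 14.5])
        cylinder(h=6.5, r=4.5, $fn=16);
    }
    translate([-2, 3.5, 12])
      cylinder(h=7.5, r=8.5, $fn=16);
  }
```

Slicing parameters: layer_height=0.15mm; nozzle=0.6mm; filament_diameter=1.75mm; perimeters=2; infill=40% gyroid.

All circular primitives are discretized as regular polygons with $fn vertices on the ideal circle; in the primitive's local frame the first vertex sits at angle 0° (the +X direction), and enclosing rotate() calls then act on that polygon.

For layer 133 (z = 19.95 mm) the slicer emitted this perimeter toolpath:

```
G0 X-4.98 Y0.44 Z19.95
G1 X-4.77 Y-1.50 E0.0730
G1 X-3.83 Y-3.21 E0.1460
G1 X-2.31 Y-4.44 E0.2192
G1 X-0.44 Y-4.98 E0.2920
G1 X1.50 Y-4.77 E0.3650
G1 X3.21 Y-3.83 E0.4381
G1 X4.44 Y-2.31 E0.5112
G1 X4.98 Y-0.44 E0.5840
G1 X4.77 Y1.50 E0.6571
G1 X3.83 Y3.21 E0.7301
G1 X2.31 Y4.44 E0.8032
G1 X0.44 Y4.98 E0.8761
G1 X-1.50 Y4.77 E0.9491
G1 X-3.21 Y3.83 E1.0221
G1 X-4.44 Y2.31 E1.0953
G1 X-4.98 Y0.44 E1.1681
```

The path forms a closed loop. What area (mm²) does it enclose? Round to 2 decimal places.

Apply the shoelace formula to the sequence of (X, Y) vertices; enclosed area = 76.55 mm².

76.55 mm²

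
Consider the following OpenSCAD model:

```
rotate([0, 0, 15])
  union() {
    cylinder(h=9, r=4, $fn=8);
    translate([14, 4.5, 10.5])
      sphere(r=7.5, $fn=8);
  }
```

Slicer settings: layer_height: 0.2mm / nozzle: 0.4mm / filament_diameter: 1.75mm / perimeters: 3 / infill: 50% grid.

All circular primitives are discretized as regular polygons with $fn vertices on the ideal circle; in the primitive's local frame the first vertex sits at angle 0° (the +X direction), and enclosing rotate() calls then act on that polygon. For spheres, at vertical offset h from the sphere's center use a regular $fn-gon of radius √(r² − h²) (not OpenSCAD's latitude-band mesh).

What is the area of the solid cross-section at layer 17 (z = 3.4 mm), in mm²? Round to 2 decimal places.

At z = 3.4 mm: the cylinder: section is a regular 8-gon, circumradius r=4 (area = (8/2)·4.000²·sin(360°/8) = 45.25 mm²); the r=7.5 sphere at (14, 4.5) slices to a regular 8-gon of circumradius 2.417 (√(r²−h²) with h=7.1 from center) (area = (8/2)·2.417²·sin(360°/8) = 16.52 mm²); Merging all regions: the 2 present regions are separate (no shared area or edge), so areas and boundary lengths simply add and each stays a separate island — area = 61.77 mm²; (rotated 15° about Z; rotation is an isometry so areas/perimeters/island counts are preserved). Overall, the cross-section has 2 separate islands. Net area = 61.77 mm².

61.77 mm²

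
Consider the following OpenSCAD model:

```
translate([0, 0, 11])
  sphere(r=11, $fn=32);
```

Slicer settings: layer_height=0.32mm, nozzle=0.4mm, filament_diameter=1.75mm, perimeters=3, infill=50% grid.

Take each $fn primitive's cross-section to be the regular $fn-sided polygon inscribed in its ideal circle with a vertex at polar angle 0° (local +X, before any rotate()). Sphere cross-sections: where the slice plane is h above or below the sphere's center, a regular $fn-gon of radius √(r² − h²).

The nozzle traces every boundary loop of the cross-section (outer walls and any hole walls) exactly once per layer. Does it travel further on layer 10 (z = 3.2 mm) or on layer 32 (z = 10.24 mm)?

layer 32 (z = 10.24 mm)

Layer 10 (z = 3.2): the r=11 sphere slices to a regular 32-gon of circumradius 7.756 (√(r²−h²) with h=7.8 from center) (perimeter = 2·32·7.756·sin(180°/32) = 48.66 mm). So its perimeter = 48.66 mm. Layer 32 (z = 10.24): the r=11 sphere slices to a regular 32-gon of circumradius 10.974 (√(r²−h²) with h=0.76 from center) (perimeter = 2·32·10.974·sin(180°/32) = 68.84 mm). So its perimeter = 68.84 mm. Layer 32 is larger (68.84 vs 48.66 mm).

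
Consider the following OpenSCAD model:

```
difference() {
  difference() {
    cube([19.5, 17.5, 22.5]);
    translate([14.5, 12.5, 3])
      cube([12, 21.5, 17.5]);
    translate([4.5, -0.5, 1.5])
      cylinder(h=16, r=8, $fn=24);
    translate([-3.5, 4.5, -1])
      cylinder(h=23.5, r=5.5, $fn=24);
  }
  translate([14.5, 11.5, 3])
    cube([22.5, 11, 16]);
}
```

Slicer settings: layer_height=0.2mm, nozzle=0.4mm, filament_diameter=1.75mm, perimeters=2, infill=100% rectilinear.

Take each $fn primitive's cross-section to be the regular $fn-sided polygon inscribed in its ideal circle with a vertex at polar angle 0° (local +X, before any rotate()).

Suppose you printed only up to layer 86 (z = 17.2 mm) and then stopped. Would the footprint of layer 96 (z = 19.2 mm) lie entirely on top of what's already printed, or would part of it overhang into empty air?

part overhangs

Compare the two slices. At z = 17.2: the cube (footprint 19.5×17.5) is included at this height (area 341.25 mm²); the cube at (14.5, 12.5) (footprint 12×21.5) is included at this height (area 258.00 mm²); the r=8 cylinder at (4.5, -0.5) gives a regular 24-gon of circumradius 8 (constant along its height) (area = (24/2)·8.000²·sin(360°/24) = 198.77 mm²); the r=5.5 cylinder at (-3.5, 4.5) gives a regular 24-gon of circumradius 5.5 (constant along its height) (area = (24/2)·5.500²·sin(360°/24) = 93.95 mm²); Taking the first minus the rest: starting from the 19.5×17.5 cube (341.25 mm²), the 12×21.5 cube at (14.5, 12.5) partially overlaps it — only the 25.00 mm² overlap (of its 258.00 mm²) is removed, clipping the outline; the r=8 cylinder at (4.5, -0.5) partially overlaps it — only the 77.25 mm² overlap (of its 198.77 mm²) is removed, clipping the outline; the r=5.5 cylinder at (-3.5, 4.5) partially overlaps it — only the 2.06 mm² overlap (of its 93.95 mm²) is removed, clipping the outline — area = 236.94 mm²; the cube at (14.5, 11.5) is present — its section is the full 22.5×11 rectangle (area 247.50 mm²); Subtracting the remaining from the first: starting from the result so far (236.94 mm²), the 22.5×11 cube at (14.5, 11.5) partially overlaps it — only the 5.00 mm² overlap (of its 247.50 mm²) is removed, clipping the outline — area = 231.94 mm². At z = 19.2: the 19.5×17.5 cube contributes its full rectangle (area 341.25 mm²); the 12×21.5 cube at (14.5, 12.5) contributes its full rectangle (area 258.00 mm²); the cylinder at (4.5, -0.5) is not intersected at this z (z outside [1.5, 17.5]); the cylinder at (-3.5, 4.5): section is a regular 24-gon, circumradius r=5.5 (area = (24/2)·5.500²·sin(360°/24) = 93.95 mm²); After the difference (first − rest): starting from the 19.5×17.5 cube (341.25 mm²), the 12×21.5 cube at (14.5, 12.5) partially overlaps it — only the 25.00 mm² overlap (of its 258.00 mm²) is removed, clipping the outline; the r=5.5 cylinder at (-3.5, 4.5) partially overlaps it — only the 11.51 mm² overlap (of its 93.95 mm²) is removed, clipping the outline — area = 304.74 mm²; the cube at (14.5, 11.5) is not intersected at this z (z outside [3, 19]); After the difference (first − rest): none of the subtracted shapes is present at this height, so the result so far is unchanged — area = 304.74 mm². Checking containment: at z = 19.2 the cross-section extends beyond the z = 17.2 cross-section by about 72.80 mm².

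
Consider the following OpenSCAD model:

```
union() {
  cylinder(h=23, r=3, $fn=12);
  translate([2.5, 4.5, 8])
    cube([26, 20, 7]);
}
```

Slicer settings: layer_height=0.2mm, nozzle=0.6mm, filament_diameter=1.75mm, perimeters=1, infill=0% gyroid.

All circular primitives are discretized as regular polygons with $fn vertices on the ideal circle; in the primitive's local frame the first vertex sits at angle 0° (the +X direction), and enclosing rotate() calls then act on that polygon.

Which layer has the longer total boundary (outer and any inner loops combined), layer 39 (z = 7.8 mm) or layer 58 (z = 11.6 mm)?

Layer 39 (z = 7.8): the r=3 cylinder contributes a regular 12-gon of circumradius 3 (perimeter = 2·12·3.000·sin(180°/12) = 18.63 mm); the cube at (2.5, 4.5) is absent (z outside [8, 15]); Taking the union: only the r=3 cylinder is present, so the union is just that shape — boundary = 18.63 mm. So its perimeter = 18.63 mm. Layer 58 (z = 11.6): the cylinder: section is a regular 12-gon, circumradius r=3 (perimeter = 2·12·3.000·sin(180°/12) = 18.63 mm); the cube at (2.5, 4.5) (footprint 26×20) is included at this height (perimeter 92.00 mm); Combining (union): the 2 present regions are separate (no shared area or edge), so areas and boundary lengths simply add and each stays a separate island — boundary = 110.63 mm. So its perimeter = 110.63 mm. Layer 58 is larger (110.63 vs 18.63 mm).

layer 58 (z = 11.6 mm)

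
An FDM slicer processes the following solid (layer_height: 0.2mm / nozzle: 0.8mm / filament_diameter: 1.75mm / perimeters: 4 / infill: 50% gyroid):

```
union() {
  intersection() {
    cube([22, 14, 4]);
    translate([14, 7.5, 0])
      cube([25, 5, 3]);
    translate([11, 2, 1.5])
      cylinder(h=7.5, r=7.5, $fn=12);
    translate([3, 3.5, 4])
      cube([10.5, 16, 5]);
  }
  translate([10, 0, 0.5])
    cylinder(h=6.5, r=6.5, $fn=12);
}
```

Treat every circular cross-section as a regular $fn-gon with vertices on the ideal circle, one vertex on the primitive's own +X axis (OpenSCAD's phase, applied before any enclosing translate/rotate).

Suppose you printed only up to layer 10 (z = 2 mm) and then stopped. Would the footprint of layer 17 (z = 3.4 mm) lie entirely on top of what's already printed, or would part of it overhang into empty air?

Compare the two slices. At z = 2: the cube is present — its section is the full 22×14 rectangle (area 308.00 mm²); the cube at (14, 7.5) (footprint 25×5) is included at this height (area 125.00 mm²); the r=7.5 cylinder at (11, 2) contributes a regular 12-gon of circumradius 7.5 (area = (12/2)·7.500²·sin(360°/12) = 168.75 mm²); the cube at (3, 3.5) does not reach this height (z outside [4, 9]); Taking the intersection: at least one operand is absent at this height, so nothing remains; the cylinder at (10, 0): section is a regular 12-gon, circumradius r=6.5 (area = (12/2)·6.500²·sin(360°/12) = 126.75 mm²); Merging all regions: only the r=6.5 cylinder at (10, 0) is present, so the union is just that shape — area = 126.75 mm². At z = 3.4: the cube is present — its section is the full 22×14 rectangle (area 308.00 mm²); the cube at (14, 7.5) does not reach this height (z outside [0, 3]); the r=7.5 cylinder at (11, 2) gives a regular 12-gon of circumradius 7.5 (constant along its height) (area = (12/2)·7.500²·sin(360°/12) = 168.75 mm²); the cube at (3, 3.5) is absent (z outside [4, 9]); Keeping only the common overlap: at least one operand is absent at this height, so nothing remains; the r=6.5 cylinder at (10, 0) gives a regular 12-gon of circumradius 6.5 (constant along its height) (area = (12/2)·6.500²·sin(360°/12) = 126.75 mm²); Taking the union: only the r=6.5 cylinder at (10, 0) is present, so the union is just that shape — area = 126.75 mm². Checking containment: the cross-section at z = 3.4 is a subset of the cross-section at z = 2.

entirely on top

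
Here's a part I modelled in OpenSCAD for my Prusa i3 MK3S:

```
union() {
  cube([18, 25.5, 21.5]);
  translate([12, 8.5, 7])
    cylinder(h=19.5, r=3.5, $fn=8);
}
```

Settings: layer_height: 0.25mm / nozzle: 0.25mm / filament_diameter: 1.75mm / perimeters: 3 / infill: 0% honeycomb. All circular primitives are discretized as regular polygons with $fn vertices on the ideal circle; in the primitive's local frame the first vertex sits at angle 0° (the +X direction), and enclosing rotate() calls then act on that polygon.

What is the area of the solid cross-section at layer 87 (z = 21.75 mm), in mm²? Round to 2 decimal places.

At z = 21.75 mm: the cube does not reach this height (z outside [0, 21.5]); the cylinder at (12, 8.5): section is a regular 8-gon, circumradius r=3.5 (area = (8/2)·3.500²·sin(360°/8) = 34.65 mm²); Taking the union: only the r=3.5 cylinder at (12, 8.5) is present, so the union is just that shape — area = 34.65 mm². Overall, the cross-section is a single solid region. Net area = 34.65 mm².

34.65 mm²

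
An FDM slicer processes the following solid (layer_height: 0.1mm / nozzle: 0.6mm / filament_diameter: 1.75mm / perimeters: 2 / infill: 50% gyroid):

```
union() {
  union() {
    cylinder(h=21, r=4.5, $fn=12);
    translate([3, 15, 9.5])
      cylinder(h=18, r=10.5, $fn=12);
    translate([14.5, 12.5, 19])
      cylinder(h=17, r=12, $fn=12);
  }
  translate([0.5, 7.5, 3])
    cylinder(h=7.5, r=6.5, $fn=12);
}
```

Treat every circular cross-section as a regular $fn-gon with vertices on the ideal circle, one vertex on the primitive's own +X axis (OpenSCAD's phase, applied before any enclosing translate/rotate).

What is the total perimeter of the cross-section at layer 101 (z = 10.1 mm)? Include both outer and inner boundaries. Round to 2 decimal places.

At z = 10.1 mm: the r=4.5 cylinder gives a regular 12-gon of circumradius 4.5 (constant along its height) (perimeter = 2·12·4.500·sin(180°/12) = 27.95 mm); the cylinder at (3, 15): section is a regular 12-gon, circumradius r=10.5 (perimeter = 2·12·10.500·sin(180°/12) = 65.22 mm); the cylinder at (14.5, 12.5) is not intersected at this z (z outside [19, 36]); Merging all regions: the 2 present regions are separate (no shared area or edge), so areas and boundary lengths simply add and each stays a separate island — boundary = 93.17 mm; the cylinder at (0.5, 7.5): section is a regular 12-gon, circumradius r=6.5 (perimeter = 2·12·6.500·sin(180°/12) = 40.38 mm); Merging all regions: the regions partially overlap (shared area 100.94 mm²), so the edge portions inside another operand are dropped and the merged outline is re-measured after clipping — boundary = 82.26 mm. Overall, the cross-section is a single solid region. Total boundary length (outer) = 82.26 mm.

82.26 mm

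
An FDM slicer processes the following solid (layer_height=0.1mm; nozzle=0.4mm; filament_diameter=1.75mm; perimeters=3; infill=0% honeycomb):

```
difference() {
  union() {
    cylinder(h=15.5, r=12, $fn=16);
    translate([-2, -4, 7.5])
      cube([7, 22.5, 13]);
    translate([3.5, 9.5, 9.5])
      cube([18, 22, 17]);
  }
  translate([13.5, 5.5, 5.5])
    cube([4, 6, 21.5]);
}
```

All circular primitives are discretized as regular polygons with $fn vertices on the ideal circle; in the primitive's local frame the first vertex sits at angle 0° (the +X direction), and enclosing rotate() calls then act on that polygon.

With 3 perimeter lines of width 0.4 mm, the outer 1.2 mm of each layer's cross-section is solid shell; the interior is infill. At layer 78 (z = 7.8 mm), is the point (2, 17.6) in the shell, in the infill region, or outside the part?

shell

At z = 7.8 mm: the r=12 cylinder contributes a regular 16-gon of circumradius 12; the 7×22.5 cube at (-2, -4) contributes its full rectangle; the cube at (3.5, 9.5) is absent (z outside [9.5, 26.5]); Combining (union): the regions partially overlap (shared area 109.08 mm²), so overlapping operands fuse into one piece — 1 connected region; the 4×6 cube at (13.5, 5.5) contributes its full rectangle; Taking the first minus the rest: starting from that combined region, the 4×6 cube at (13.5, 5.5) misses the remaining region (no effect) — 1 connected region. Overall, the cross-section is a single solid region. The nearest boundary edge runs (-2.00, 18.50)→(5.00, 18.50); distance from the point to it = 0.90 mm. The point is inside the cross-section, 0.90 mm from the nearest boundary — within the 1.2 mm shell band (3 × 0.4).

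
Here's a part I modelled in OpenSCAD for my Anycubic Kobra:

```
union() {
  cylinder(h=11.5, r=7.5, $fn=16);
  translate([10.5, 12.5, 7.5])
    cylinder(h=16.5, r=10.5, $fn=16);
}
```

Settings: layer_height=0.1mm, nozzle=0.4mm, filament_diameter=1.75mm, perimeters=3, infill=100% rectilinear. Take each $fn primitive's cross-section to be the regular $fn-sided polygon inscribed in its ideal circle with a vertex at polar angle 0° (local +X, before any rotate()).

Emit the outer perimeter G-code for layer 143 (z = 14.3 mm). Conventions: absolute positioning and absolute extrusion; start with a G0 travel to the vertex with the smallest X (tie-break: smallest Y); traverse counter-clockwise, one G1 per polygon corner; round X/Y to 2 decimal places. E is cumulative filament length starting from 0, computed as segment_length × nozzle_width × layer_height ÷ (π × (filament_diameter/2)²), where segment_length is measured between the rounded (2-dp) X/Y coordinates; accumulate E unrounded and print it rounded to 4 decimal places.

G0 X0.00 Y12.50 Z14.30
G1 X0.80 Y8.48 E0.0682
G1 X3.08 Y5.08 E0.1362
G1 X6.48 Y2.80 E0.2043
G1 X10.50 Y2.00 E0.2725
G1 X14.52 Y2.80 E0.3406
G1 X17.92 Y5.08 E0.4087
G1 X20.20 Y8.48 E0.4768
G1 X21.00 Y12.50 E0.5450
G1 X20.20 Y16.52 E0.6131
G1 X17.92 Y19.92 E0.6812
G1 X14.52 Y22.20 E0.7493
G1 X10.50 Y23.00 E0.8175
G1 X6.48 Y22.20 E0.8856
G1 X3.08 Y19.92 E0.9537
G1 X0.80 Y16.52 E1.0218
G1 X0.00 Y12.50 E1.0899

At z = 14.3 mm: the cylinder does not reach this height (z outside [0, 11.5]); the r=10.5 cylinder at (10.5, 12.5) gives a regular 16-gon of circumradius 10.5 (constant along its height); Combining (union): only the r=10.5 cylinder at (10.5, 12.5) is present, so the union is just that shape — 1 connected region. The outline is a single polygon with 16 vertices. Extrusion per mm of travel: 0.4 × 0.1 / (π × 0.875²) = 0.016630. Accumulating E over each segment gives final E = 1.0899.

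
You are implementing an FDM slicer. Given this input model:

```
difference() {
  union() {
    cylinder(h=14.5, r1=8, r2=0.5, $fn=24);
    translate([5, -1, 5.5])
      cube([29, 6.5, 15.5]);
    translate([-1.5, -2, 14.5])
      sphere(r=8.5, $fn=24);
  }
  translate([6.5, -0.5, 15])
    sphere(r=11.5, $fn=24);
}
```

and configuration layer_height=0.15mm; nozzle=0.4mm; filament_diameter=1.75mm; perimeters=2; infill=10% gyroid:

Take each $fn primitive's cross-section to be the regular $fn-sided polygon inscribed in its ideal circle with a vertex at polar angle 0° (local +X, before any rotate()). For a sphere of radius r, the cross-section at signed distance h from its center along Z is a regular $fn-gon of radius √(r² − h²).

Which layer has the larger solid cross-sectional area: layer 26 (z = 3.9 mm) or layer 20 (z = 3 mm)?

Layer 26 (z = 3.9): the cone: at t=0.269 of its height the radius interpolates to r₁+(r₂−r₁)t = 5.983, giving a regular 24-gon of that circumradius (area = (24/2)·5.983²·sin(360°/24) = 111.17 mm²); the cube at (5, -1) is not intersected at this z (z outside [5.5, 21]); the sphere at (-1.5, -2) is absent (|z−center|=10.600 > r=8.5); Combining (union): only the cone is present, so the union is just that shape — area = 111.17 mm²; the sphere at (6.5, -0.5): section is a regular 24-gon, circumradius = √(r²−h²) = √(11.5²−11.1²) = 3.007 (area = (24/2)·3.007²·sin(360°/24) = 28.08 mm²); Subtracting the remaining from the first: starting from that combined region (111.17 mm²), the r=11.5 sphere at (6.5, -0.5) partially overlaps it — only the 9.32 mm² overlap (of its 28.08 mm²) is removed, clipping the outline — area = 101.85 mm². So its area = 101.85 mm². Layer 20 (z = 3): the cone (r1=8→r2=0.5) has section circumradius 6.448 here — a regular 24-gon (area = (24/2)·6.448²·sin(360°/24) = 129.14 mm²); the cube at (5, -1) does not reach this height (z outside [5.5, 21]); the sphere at (-1.5, -2) does not reach this height (|z−center|=11.500 > r=8.5); Merging all regions: only the cone is present, so the union is just that shape — area = 129.14 mm²; the sphere at (6.5, -0.5) is absent (|z−center|=12.000 > r=11.5); Taking the first minus the rest: none of the subtracted shapes is present at this height, so the result so far is unchanged — area = 129.14 mm². So its area = 129.14 mm². Layer 20 is larger (129.14 vs 101.85 mm²).

layer 20 (z = 3 mm)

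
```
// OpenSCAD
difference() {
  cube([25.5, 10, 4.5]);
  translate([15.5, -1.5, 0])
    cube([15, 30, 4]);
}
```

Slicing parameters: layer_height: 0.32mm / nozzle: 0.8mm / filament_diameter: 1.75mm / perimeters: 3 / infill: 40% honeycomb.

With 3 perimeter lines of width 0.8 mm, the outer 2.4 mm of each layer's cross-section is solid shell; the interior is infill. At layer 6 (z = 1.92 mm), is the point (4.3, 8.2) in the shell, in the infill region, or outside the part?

At z = 1.92 mm: the cube (footprint 25.5×10) is included at this height; the cube at (15.5, -1.5) is present — its section is the full 15×30 rectangle; Taking the first minus the rest: starting from the 25.5×10 cube, the 15×30 cube at (15.5, -1.5) partially overlaps it — only the 100.00 mm² overlap (of its 450.00 mm²) is removed, clipping the outline — 1 connected region. Overall, the cross-section is a single solid region. The nearest boundary edge runs (0.00, 10.00)→(15.50, 10.00); distance from the point to it = 1.80 mm. The point is inside the cross-section, 1.80 mm from the nearest boundary — within the 2.4 mm shell band (3 × 0.8).

shell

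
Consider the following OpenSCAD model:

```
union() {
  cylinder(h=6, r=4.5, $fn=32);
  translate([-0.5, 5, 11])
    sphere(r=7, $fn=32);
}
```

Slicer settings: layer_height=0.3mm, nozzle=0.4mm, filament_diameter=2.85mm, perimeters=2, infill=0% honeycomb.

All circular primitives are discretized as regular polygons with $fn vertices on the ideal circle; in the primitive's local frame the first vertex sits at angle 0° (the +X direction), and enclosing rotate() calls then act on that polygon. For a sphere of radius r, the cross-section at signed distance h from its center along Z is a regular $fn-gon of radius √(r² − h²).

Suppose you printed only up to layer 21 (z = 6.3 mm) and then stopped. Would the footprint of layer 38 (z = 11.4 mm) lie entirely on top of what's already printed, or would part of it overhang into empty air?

Compare the two slices. At z = 6.3: the cylinder does not reach this height (z outside [0, 6]); the sphere at (-0.5, 5): section is a regular 32-gon, circumradius = √(r²−h²) = √(7²−4.7²) = 5.187 (area = (32/2)·5.187²·sin(360°/32) = 84.00 mm²); Combining (union): only the r=7 sphere at (-0.5, 5) is present, so the union is just that shape — area = 84.00 mm². At z = 11.4: the cylinder does not reach this height (z outside [0, 6]); the r=7 sphere at (-0.5, 5) contributes a regular 32-gon of circumradius √(7²−0.4²) = 6.989 (area = (32/2)·6.989²·sin(360°/32) = 152.45 mm²); Combining (union): only the r=7 sphere at (-0.5, 5) is present, so the union is just that shape — area = 152.45 mm². Checking containment: at z = 11.4 the cross-section extends beyond the z = 6.3 cross-section by about 68.45 mm².

part overhangs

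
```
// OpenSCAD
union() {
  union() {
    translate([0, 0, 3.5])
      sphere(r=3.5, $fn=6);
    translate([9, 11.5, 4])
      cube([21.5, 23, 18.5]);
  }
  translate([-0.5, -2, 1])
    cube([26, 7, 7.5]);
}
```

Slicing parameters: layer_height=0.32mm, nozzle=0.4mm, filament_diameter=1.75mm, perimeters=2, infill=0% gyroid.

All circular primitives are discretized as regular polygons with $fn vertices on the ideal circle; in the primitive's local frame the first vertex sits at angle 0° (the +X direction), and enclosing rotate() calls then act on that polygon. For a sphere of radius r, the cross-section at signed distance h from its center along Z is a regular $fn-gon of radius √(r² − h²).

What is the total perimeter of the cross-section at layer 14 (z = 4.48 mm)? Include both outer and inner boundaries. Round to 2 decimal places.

159.70 mm

At z = 4.48 mm: the sphere: section is a regular 6-gon, circumradius = √(r²−h²) = √(3.5²−0.98²) = 3.360 (perimeter = 2·6·3.360·sin(180°/6) = 20.16 mm); the cube at (9, 11.5) (footprint 21.5×23) is included at this height (perimeter 89.00 mm); Combining (union): the 2 present regions are separate (no shared area or edge), so areas and boundary lengths simply add and each stays a separate island — boundary = 109.16 mm; the cube at (-0.5, -2) is present — its section is the full 26×7 rectangle (perimeter 66.00 mm); Merging all regions: the regions partially overlap (shared area 15.35 mm²), so the edge portions inside another operand are dropped and the merged outline is re-measured after clipping — boundary = 159.70 mm. Overall, the cross-section has 2 separate islands. Total boundary length (outer) = 159.70 mm.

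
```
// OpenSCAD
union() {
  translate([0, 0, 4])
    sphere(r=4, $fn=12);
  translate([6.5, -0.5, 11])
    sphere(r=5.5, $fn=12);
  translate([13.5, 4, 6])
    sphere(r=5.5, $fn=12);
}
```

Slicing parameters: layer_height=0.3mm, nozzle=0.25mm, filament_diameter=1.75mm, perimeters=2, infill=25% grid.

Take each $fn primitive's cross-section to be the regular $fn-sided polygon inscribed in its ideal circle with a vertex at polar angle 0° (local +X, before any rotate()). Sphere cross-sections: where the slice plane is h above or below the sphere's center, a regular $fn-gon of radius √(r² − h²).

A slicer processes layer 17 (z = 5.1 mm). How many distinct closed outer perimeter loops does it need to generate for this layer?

2

At z = 5.1 mm: the r=4 sphere contributes a regular 12-gon of circumradius √(4²−1.1²) = 3.846; the sphere at (6.5, -0.5) is not intersected at this z (|z−center|=5.900 > r=5.5); the sphere at (13.5, 4): section is a regular 12-gon, circumradius = √(r²−h²) = √(5.5²−0.9²) = 5.426; Merging all regions: the 2 present regions are separate (no shared area or edge), so areas and boundary lengths simply add and each stays a separate island — 2 connected regions. The result has 2 disconnected regions.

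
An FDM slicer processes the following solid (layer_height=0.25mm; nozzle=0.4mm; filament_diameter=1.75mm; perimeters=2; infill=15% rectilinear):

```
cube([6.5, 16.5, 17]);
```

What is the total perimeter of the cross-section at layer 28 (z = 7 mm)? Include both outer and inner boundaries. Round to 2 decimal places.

46.00 mm

At z = 7 mm: the cube (footprint 6.5×16.5) is included at this height (perimeter 46.00 mm). Overall, the cross-section is a single solid region. Total boundary length (outer) = 46.00 mm.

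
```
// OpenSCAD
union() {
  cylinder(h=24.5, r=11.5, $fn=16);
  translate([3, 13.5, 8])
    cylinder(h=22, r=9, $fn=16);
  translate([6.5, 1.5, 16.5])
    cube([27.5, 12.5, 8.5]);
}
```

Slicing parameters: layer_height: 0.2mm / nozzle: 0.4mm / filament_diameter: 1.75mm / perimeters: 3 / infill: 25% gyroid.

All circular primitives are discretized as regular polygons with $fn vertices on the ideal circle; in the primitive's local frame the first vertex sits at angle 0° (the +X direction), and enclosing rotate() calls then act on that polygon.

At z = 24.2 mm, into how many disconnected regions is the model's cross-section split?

At z = 24.2 mm: the r=11.5 cylinder contributes a regular 16-gon of circumradius 11.5; the r=9 cylinder at (3, 13.5) contributes a regular 16-gon of circumradius 9; the cube at (6.5, 1.5) is present — its section is the full 27.5×12.5 rectangle; Taking the union: the regions partially overlap (shared area 118.09 mm²), so overlapping operands fuse into one piece — 1 connected region. The result has 1 disconnected region.

1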